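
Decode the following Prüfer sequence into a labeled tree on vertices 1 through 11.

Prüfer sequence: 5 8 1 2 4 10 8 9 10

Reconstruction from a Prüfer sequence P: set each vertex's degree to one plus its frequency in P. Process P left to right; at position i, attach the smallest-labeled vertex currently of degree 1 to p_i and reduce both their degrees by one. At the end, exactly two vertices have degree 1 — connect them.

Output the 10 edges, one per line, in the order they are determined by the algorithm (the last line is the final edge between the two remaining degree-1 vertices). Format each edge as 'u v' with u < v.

Answer: 3 5
5 8
1 6
1 2
2 4
4 10
7 8
8 9
9 10
10 11

Derivation:
Initial degrees: {1:2, 2:2, 3:1, 4:2, 5:2, 6:1, 7:1, 8:3, 9:2, 10:3, 11:1}
Step 1: smallest deg-1 vertex = 3, p_1 = 5. Add edge {3,5}. Now deg[3]=0, deg[5]=1.
Step 2: smallest deg-1 vertex = 5, p_2 = 8. Add edge {5,8}. Now deg[5]=0, deg[8]=2.
Step 3: smallest deg-1 vertex = 6, p_3 = 1. Add edge {1,6}. Now deg[6]=0, deg[1]=1.
Step 4: smallest deg-1 vertex = 1, p_4 = 2. Add edge {1,2}. Now deg[1]=0, deg[2]=1.
Step 5: smallest deg-1 vertex = 2, p_5 = 4. Add edge {2,4}. Now deg[2]=0, deg[4]=1.
Step 6: smallest deg-1 vertex = 4, p_6 = 10. Add edge {4,10}. Now deg[4]=0, deg[10]=2.
Step 7: smallest deg-1 vertex = 7, p_7 = 8. Add edge {7,8}. Now deg[7]=0, deg[8]=1.
Step 8: smallest deg-1 vertex = 8, p_8 = 9. Add edge {8,9}. Now deg[8]=0, deg[9]=1.
Step 9: smallest deg-1 vertex = 9, p_9 = 10. Add edge {9,10}. Now deg[9]=0, deg[10]=1.
Final: two remaining deg-1 vertices are 10, 11. Add edge {10,11}.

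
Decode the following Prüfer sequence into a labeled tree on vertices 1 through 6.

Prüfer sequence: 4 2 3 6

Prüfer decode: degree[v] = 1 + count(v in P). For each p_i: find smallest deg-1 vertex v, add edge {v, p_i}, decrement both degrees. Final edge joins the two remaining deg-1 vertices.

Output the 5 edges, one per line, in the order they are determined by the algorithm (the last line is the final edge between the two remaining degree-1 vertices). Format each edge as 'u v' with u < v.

Answer: 1 4
2 4
2 3
3 6
5 6

Derivation:
Initial degrees: {1:1, 2:2, 3:2, 4:2, 5:1, 6:2}
Step 1: smallest deg-1 vertex = 1, p_1 = 4. Add edge {1,4}. Now deg[1]=0, deg[4]=1.
Step 2: smallest deg-1 vertex = 4, p_2 = 2. Add edge {2,4}. Now deg[4]=0, deg[2]=1.
Step 3: smallest deg-1 vertex = 2, p_3 = 3. Add edge {2,3}. Now deg[2]=0, deg[3]=1.
Step 4: smallest deg-1 vertex = 3, p_4 = 6. Add edge {3,6}. Now deg[3]=0, deg[6]=1.
Final: two remaining deg-1 vertices are 5, 6. Add edge {5,6}.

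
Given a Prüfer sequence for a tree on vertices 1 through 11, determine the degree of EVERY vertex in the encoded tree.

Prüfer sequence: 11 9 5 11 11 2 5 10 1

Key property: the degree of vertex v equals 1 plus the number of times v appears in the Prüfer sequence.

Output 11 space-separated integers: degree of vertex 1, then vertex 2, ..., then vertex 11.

Answer: 2 2 1 1 3 1 1 1 2 2 4

Derivation:
p_1 = 11: count[11] becomes 1
p_2 = 9: count[9] becomes 1
p_3 = 5: count[5] becomes 1
p_4 = 11: count[11] becomes 2
p_5 = 11: count[11] becomes 3
p_6 = 2: count[2] becomes 1
p_7 = 5: count[5] becomes 2
p_8 = 10: count[10] becomes 1
p_9 = 1: count[1] becomes 1
Degrees (1 + count): deg[1]=1+1=2, deg[2]=1+1=2, deg[3]=1+0=1, deg[4]=1+0=1, deg[5]=1+2=3, deg[6]=1+0=1, deg[7]=1+0=1, deg[8]=1+0=1, deg[9]=1+1=2, deg[10]=1+1=2, deg[11]=1+3=4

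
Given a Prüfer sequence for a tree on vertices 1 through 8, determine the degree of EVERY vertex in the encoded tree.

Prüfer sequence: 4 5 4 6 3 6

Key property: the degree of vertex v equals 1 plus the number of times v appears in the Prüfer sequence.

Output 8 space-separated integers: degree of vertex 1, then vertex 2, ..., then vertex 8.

p_1 = 4: count[4] becomes 1
p_2 = 5: count[5] becomes 1
p_3 = 4: count[4] becomes 2
p_4 = 6: count[6] becomes 1
p_5 = 3: count[3] becomes 1
p_6 = 6: count[6] becomes 2
Degrees (1 + count): deg[1]=1+0=1, deg[2]=1+0=1, deg[3]=1+1=2, deg[4]=1+2=3, deg[5]=1+1=2, deg[6]=1+2=3, deg[7]=1+0=1, deg[8]=1+0=1

Answer: 1 1 2 3 2 3 1 1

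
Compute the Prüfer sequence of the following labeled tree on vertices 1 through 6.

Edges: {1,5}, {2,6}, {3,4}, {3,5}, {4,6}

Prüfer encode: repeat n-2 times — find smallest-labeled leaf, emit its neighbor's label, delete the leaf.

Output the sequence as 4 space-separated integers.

Step 1: leaves = {1,2}. Remove smallest leaf 1, emit neighbor 5.
Step 2: leaves = {2,5}. Remove smallest leaf 2, emit neighbor 6.
Step 3: leaves = {5,6}. Remove smallest leaf 5, emit neighbor 3.
Step 4: leaves = {3,6}. Remove smallest leaf 3, emit neighbor 4.
Done: 2 vertices remain (4, 6). Sequence = [5 6 3 4]

Answer: 5 6 3 4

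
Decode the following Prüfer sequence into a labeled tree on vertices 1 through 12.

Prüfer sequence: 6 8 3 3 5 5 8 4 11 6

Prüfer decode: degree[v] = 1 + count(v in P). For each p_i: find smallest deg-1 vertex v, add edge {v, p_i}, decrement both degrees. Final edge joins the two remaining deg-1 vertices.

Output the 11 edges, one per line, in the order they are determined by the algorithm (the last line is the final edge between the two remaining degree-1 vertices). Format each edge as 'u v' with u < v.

Initial degrees: {1:1, 2:1, 3:3, 4:2, 5:3, 6:3, 7:1, 8:3, 9:1, 10:1, 11:2, 12:1}
Step 1: smallest deg-1 vertex = 1, p_1 = 6. Add edge {1,6}. Now deg[1]=0, deg[6]=2.
Step 2: smallest deg-1 vertex = 2, p_2 = 8. Add edge {2,8}. Now deg[2]=0, deg[8]=2.
Step 3: smallest deg-1 vertex = 7, p_3 = 3. Add edge {3,7}. Now deg[7]=0, deg[3]=2.
Step 4: smallest deg-1 vertex = 9, p_4 = 3. Add edge {3,9}. Now deg[9]=0, deg[3]=1.
Step 5: smallest deg-1 vertex = 3, p_5 = 5. Add edge {3,5}. Now deg[3]=0, deg[5]=2.
Step 6: smallest deg-1 vertex = 10, p_6 = 5. Add edge {5,10}. Now deg[10]=0, deg[5]=1.
Step 7: smallest deg-1 vertex = 5, p_7 = 8. Add edge {5,8}. Now deg[5]=0, deg[8]=1.
Step 8: smallest deg-1 vertex = 8, p_8 = 4. Add edge {4,8}. Now deg[8]=0, deg[4]=1.
Step 9: smallest deg-1 vertex = 4, p_9 = 11. Add edge {4,11}. Now deg[4]=0, deg[11]=1.
Step 10: smallest deg-1 vertex = 11, p_10 = 6. Add edge {6,11}. Now deg[11]=0, deg[6]=1.
Final: two remaining deg-1 vertices are 6, 12. Add edge {6,12}.

Answer: 1 6
2 8
3 7
3 9
3 5
5 10
5 8
4 8
4 11
6 11
6 12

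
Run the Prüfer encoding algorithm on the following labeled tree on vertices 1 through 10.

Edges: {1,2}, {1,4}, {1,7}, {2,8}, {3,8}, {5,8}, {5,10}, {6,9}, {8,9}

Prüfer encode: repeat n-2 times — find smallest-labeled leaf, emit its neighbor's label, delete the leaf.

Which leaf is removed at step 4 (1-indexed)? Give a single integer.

Answer: 7

Derivation:
Step 1: current leaves = {3,4,6,7,10}. Remove leaf 3 (neighbor: 8).
Step 2: current leaves = {4,6,7,10}. Remove leaf 4 (neighbor: 1).
Step 3: current leaves = {6,7,10}. Remove leaf 6 (neighbor: 9).
Step 4: current leaves = {7,9,10}. Remove leaf 7 (neighbor: 1).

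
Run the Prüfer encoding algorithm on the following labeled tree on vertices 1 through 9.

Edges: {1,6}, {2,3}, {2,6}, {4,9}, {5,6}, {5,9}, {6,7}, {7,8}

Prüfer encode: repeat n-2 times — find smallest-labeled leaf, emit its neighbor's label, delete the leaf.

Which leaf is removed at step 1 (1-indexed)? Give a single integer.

Answer: 1

Derivation:
Step 1: current leaves = {1,3,4,8}. Remove leaf 1 (neighbor: 6).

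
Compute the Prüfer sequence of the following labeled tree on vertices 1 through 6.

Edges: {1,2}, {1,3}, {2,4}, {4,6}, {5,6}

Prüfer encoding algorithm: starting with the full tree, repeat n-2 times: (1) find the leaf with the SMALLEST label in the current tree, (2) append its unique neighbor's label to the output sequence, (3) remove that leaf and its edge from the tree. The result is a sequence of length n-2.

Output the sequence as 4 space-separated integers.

Step 1: leaves = {3,5}. Remove smallest leaf 3, emit neighbor 1.
Step 2: leaves = {1,5}. Remove smallest leaf 1, emit neighbor 2.
Step 3: leaves = {2,5}. Remove smallest leaf 2, emit neighbor 4.
Step 4: leaves = {4,5}. Remove smallest leaf 4, emit neighbor 6.
Done: 2 vertices remain (5, 6). Sequence = [1 2 4 6]

Answer: 1 2 4 6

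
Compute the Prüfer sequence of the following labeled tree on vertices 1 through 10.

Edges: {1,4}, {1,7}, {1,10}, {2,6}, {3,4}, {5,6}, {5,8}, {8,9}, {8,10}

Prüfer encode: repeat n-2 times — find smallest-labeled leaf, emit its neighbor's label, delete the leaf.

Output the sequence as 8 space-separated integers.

Step 1: leaves = {2,3,7,9}. Remove smallest leaf 2, emit neighbor 6.
Step 2: leaves = {3,6,7,9}. Remove smallest leaf 3, emit neighbor 4.
Step 3: leaves = {4,6,7,9}. Remove smallest leaf 4, emit neighbor 1.
Step 4: leaves = {6,7,9}. Remove smallest leaf 6, emit neighbor 5.
Step 5: leaves = {5,7,9}. Remove smallest leaf 5, emit neighbor 8.
Step 6: leaves = {7,9}. Remove smallest leaf 7, emit neighbor 1.
Step 7: leaves = {1,9}. Remove smallest leaf 1, emit neighbor 10.
Step 8: leaves = {9,10}. Remove smallest leaf 9, emit neighbor 8.
Done: 2 vertices remain (8, 10). Sequence = [6 4 1 5 8 1 10 8]

Answer: 6 4 1 5 8 1 10 8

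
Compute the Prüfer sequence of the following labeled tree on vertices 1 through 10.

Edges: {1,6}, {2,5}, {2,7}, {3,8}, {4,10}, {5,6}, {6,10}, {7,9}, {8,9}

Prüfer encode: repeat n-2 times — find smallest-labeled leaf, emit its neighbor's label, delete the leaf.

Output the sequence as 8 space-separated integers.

Step 1: leaves = {1,3,4}. Remove smallest leaf 1, emit neighbor 6.
Step 2: leaves = {3,4}. Remove smallest leaf 3, emit neighbor 8.
Step 3: leaves = {4,8}. Remove smallest leaf 4, emit neighbor 10.
Step 4: leaves = {8,10}. Remove smallest leaf 8, emit neighbor 9.
Step 5: leaves = {9,10}. Remove smallest leaf 9, emit neighbor 7.
Step 6: leaves = {7,10}. Remove smallest leaf 7, emit neighbor 2.
Step 7: leaves = {2,10}. Remove smallest leaf 2, emit neighbor 5.
Step 8: leaves = {5,10}. Remove smallest leaf 5, emit neighbor 6.
Done: 2 vertices remain (6, 10). Sequence = [6 8 10 9 7 2 5 6]

Answer: 6 8 10 9 7 2 5 6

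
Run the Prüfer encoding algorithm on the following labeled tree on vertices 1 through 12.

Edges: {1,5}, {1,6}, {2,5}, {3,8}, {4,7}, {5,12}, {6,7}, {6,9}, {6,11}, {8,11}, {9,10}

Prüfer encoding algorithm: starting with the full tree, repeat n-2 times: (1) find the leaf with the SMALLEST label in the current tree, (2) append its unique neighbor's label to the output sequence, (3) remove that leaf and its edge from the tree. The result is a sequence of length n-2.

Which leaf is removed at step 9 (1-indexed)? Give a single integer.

Step 1: current leaves = {2,3,4,10,12}. Remove leaf 2 (neighbor: 5).
Step 2: current leaves = {3,4,10,12}. Remove leaf 3 (neighbor: 8).
Step 3: current leaves = {4,8,10,12}. Remove leaf 4 (neighbor: 7).
Step 4: current leaves = {7,8,10,12}. Remove leaf 7 (neighbor: 6).
Step 5: current leaves = {8,10,12}. Remove leaf 8 (neighbor: 11).
Step 6: current leaves = {10,11,12}. Remove leaf 10 (neighbor: 9).
Step 7: current leaves = {9,11,12}. Remove leaf 9 (neighbor: 6).
Step 8: current leaves = {11,12}. Remove leaf 11 (neighbor: 6).
Step 9: current leaves = {6,12}. Remove leaf 6 (neighbor: 1).

Answer: 6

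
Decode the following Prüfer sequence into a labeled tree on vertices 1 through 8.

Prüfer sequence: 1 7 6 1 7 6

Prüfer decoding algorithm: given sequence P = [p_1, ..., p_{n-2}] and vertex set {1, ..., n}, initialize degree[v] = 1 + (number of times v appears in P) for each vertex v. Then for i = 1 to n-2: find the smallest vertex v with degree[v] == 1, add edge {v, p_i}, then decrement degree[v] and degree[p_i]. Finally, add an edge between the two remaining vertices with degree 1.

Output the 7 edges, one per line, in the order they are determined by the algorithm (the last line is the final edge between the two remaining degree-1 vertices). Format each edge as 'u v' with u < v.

Answer: 1 2
3 7
4 6
1 5
1 7
6 7
6 8

Derivation:
Initial degrees: {1:3, 2:1, 3:1, 4:1, 5:1, 6:3, 7:3, 8:1}
Step 1: smallest deg-1 vertex = 2, p_1 = 1. Add edge {1,2}. Now deg[2]=0, deg[1]=2.
Step 2: smallest deg-1 vertex = 3, p_2 = 7. Add edge {3,7}. Now deg[3]=0, deg[7]=2.
Step 3: smallest deg-1 vertex = 4, p_3 = 6. Add edge {4,6}. Now deg[4]=0, deg[6]=2.
Step 4: smallest deg-1 vertex = 5, p_4 = 1. Add edge {1,5}. Now deg[5]=0, deg[1]=1.
Step 5: smallest deg-1 vertex = 1, p_5 = 7. Add edge {1,7}. Now deg[1]=0, deg[7]=1.
Step 6: smallest deg-1 vertex = 7, p_6 = 6. Add edge {6,7}. Now deg[7]=0, deg[6]=1.
Final: two remaining deg-1 vertices are 6, 8. Add edge {6,8}.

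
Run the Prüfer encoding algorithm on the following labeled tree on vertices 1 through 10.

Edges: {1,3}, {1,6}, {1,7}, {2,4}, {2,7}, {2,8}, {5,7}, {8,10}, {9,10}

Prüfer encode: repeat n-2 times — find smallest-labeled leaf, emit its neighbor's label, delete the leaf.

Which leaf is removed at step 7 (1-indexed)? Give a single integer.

Answer: 2

Derivation:
Step 1: current leaves = {3,4,5,6,9}. Remove leaf 3 (neighbor: 1).
Step 2: current leaves = {4,5,6,9}. Remove leaf 4 (neighbor: 2).
Step 3: current leaves = {5,6,9}. Remove leaf 5 (neighbor: 7).
Step 4: current leaves = {6,9}. Remove leaf 6 (neighbor: 1).
Step 5: current leaves = {1,9}. Remove leaf 1 (neighbor: 7).
Step 6: current leaves = {7,9}. Remove leaf 7 (neighbor: 2).
Step 7: current leaves = {2,9}. Remove leaf 2 (neighbor: 8).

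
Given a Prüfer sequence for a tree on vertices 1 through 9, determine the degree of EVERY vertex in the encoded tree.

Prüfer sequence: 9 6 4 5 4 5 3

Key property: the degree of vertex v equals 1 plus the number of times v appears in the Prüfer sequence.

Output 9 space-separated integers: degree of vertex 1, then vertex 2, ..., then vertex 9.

p_1 = 9: count[9] becomes 1
p_2 = 6: count[6] becomes 1
p_3 = 4: count[4] becomes 1
p_4 = 5: count[5] becomes 1
p_5 = 4: count[4] becomes 2
p_6 = 5: count[5] becomes 2
p_7 = 3: count[3] becomes 1
Degrees (1 + count): deg[1]=1+0=1, deg[2]=1+0=1, deg[3]=1+1=2, deg[4]=1+2=3, deg[5]=1+2=3, deg[6]=1+1=2, deg[7]=1+0=1, deg[8]=1+0=1, deg[9]=1+1=2

Answer: 1 1 2 3 3 2 1 1 2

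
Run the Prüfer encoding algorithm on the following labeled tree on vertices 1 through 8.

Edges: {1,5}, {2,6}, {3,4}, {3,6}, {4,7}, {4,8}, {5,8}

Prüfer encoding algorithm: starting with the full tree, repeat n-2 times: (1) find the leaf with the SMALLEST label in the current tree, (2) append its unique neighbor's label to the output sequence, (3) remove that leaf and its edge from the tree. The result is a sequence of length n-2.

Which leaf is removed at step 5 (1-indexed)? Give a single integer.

Answer: 3

Derivation:
Step 1: current leaves = {1,2,7}. Remove leaf 1 (neighbor: 5).
Step 2: current leaves = {2,5,7}. Remove leaf 2 (neighbor: 6).
Step 3: current leaves = {5,6,7}. Remove leaf 5 (neighbor: 8).
Step 4: current leaves = {6,7,8}. Remove leaf 6 (neighbor: 3).
Step 5: current leaves = {3,7,8}. Remove leaf 3 (neighbor: 4).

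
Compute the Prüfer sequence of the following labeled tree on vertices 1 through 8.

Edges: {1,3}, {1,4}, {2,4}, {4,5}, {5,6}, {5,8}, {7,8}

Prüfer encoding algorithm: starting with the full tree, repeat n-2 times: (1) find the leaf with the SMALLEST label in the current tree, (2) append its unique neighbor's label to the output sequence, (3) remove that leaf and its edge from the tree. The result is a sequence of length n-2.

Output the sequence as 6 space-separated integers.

Step 1: leaves = {2,3,6,7}. Remove smallest leaf 2, emit neighbor 4.
Step 2: leaves = {3,6,7}. Remove smallest leaf 3, emit neighbor 1.
Step 3: leaves = {1,6,7}. Remove smallest leaf 1, emit neighbor 4.
Step 4: leaves = {4,6,7}. Remove smallest leaf 4, emit neighbor 5.
Step 5: leaves = {6,7}. Remove smallest leaf 6, emit neighbor 5.
Step 6: leaves = {5,7}. Remove smallest leaf 5, emit neighbor 8.
Done: 2 vertices remain (7, 8). Sequence = [4 1 4 5 5 8]

Answer: 4 1 4 5 5 8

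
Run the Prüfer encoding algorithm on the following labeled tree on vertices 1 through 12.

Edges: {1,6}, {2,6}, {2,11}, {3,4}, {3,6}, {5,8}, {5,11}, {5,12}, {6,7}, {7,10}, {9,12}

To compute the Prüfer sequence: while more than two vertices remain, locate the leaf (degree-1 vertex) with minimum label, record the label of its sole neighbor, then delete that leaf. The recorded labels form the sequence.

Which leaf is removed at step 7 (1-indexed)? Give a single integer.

Step 1: current leaves = {1,4,8,9,10}. Remove leaf 1 (neighbor: 6).
Step 2: current leaves = {4,8,9,10}. Remove leaf 4 (neighbor: 3).
Step 3: current leaves = {3,8,9,10}. Remove leaf 3 (neighbor: 6).
Step 4: current leaves = {8,9,10}. Remove leaf 8 (neighbor: 5).
Step 5: current leaves = {9,10}. Remove leaf 9 (neighbor: 12).
Step 6: current leaves = {10,12}. Remove leaf 10 (neighbor: 7).
Step 7: current leaves = {7,12}. Remove leaf 7 (neighbor: 6).

Answer: 7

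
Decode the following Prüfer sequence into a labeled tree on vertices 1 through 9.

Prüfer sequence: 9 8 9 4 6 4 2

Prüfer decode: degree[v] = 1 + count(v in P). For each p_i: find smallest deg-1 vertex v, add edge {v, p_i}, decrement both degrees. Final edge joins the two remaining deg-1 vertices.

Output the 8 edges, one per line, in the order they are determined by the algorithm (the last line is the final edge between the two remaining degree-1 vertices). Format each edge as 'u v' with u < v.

Initial degrees: {1:1, 2:2, 3:1, 4:3, 5:1, 6:2, 7:1, 8:2, 9:3}
Step 1: smallest deg-1 vertex = 1, p_1 = 9. Add edge {1,9}. Now deg[1]=0, deg[9]=2.
Step 2: smallest deg-1 vertex = 3, p_2 = 8. Add edge {3,8}. Now deg[3]=0, deg[8]=1.
Step 3: smallest deg-1 vertex = 5, p_3 = 9. Add edge {5,9}. Now deg[5]=0, deg[9]=1.
Step 4: smallest deg-1 vertex = 7, p_4 = 4. Add edge {4,7}. Now deg[7]=0, deg[4]=2.
Step 5: smallest deg-1 vertex = 8, p_5 = 6. Add edge {6,8}. Now deg[8]=0, deg[6]=1.
Step 6: smallest deg-1 vertex = 6, p_6 = 4. Add edge {4,6}. Now deg[6]=0, deg[4]=1.
Step 7: smallest deg-1 vertex = 4, p_7 = 2. Add edge {2,4}. Now deg[4]=0, deg[2]=1.
Final: two remaining deg-1 vertices are 2, 9. Add edge {2,9}.

Answer: 1 9
3 8
5 9
4 7
6 8
4 6
2 4
2 9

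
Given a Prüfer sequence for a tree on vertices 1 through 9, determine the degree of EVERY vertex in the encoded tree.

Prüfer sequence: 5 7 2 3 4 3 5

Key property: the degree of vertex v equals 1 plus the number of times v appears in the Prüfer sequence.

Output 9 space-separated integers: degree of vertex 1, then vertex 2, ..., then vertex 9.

p_1 = 5: count[5] becomes 1
p_2 = 7: count[7] becomes 1
p_3 = 2: count[2] becomes 1
p_4 = 3: count[3] becomes 1
p_5 = 4: count[4] becomes 1
p_6 = 3: count[3] becomes 2
p_7 = 5: count[5] becomes 2
Degrees (1 + count): deg[1]=1+0=1, deg[2]=1+1=2, deg[3]=1+2=3, deg[4]=1+1=2, deg[5]=1+2=3, deg[6]=1+0=1, deg[7]=1+1=2, deg[8]=1+0=1, deg[9]=1+0=1

Answer: 1 2 3 2 3 1 2 1 1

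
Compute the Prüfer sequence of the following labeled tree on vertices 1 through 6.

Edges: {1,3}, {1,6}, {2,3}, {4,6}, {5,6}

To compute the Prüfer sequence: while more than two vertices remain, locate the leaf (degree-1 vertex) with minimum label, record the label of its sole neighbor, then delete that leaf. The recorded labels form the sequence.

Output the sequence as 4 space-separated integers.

Step 1: leaves = {2,4,5}. Remove smallest leaf 2, emit neighbor 3.
Step 2: leaves = {3,4,5}. Remove smallest leaf 3, emit neighbor 1.
Step 3: leaves = {1,4,5}. Remove smallest leaf 1, emit neighbor 6.
Step 4: leaves = {4,5}. Remove smallest leaf 4, emit neighbor 6.
Done: 2 vertices remain (5, 6). Sequence = [3 1 6 6]

Answer: 3 1 6 6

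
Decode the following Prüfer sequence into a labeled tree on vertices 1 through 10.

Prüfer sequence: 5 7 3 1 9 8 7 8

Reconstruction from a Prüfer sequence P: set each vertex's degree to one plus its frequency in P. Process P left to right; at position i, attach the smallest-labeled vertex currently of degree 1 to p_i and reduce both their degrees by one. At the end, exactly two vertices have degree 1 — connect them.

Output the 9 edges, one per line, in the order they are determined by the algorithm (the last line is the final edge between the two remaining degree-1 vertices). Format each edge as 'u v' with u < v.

Answer: 2 5
4 7
3 5
1 3
1 9
6 8
7 9
7 8
8 10

Derivation:
Initial degrees: {1:2, 2:1, 3:2, 4:1, 5:2, 6:1, 7:3, 8:3, 9:2, 10:1}
Step 1: smallest deg-1 vertex = 2, p_1 = 5. Add edge {2,5}. Now deg[2]=0, deg[5]=1.
Step 2: smallest deg-1 vertex = 4, p_2 = 7. Add edge {4,7}. Now deg[4]=0, deg[7]=2.
Step 3: smallest deg-1 vertex = 5, p_3 = 3. Add edge {3,5}. Now deg[5]=0, deg[3]=1.
Step 4: smallest deg-1 vertex = 3, p_4 = 1. Add edge {1,3}. Now deg[3]=0, deg[1]=1.
Step 5: smallest deg-1 vertex = 1, p_5 = 9. Add edge {1,9}. Now deg[1]=0, deg[9]=1.
Step 6: smallest deg-1 vertex = 6, p_6 = 8. Add edge {6,8}. Now deg[6]=0, deg[8]=2.
Step 7: smallest deg-1 vertex = 9, p_7 = 7. Add edge {7,9}. Now deg[9]=0, deg[7]=1.
Step 8: smallest deg-1 vertex = 7, p_8 = 8. Add edge {7,8}. Now deg[7]=0, deg[8]=1.
Final: two remaining deg-1 vertices are 8, 10. Add edge {8,10}.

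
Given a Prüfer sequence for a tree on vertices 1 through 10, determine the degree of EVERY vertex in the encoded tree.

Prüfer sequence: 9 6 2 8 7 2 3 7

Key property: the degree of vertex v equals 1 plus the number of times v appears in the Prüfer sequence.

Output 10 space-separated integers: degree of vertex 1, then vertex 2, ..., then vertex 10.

Answer: 1 3 2 1 1 2 3 2 2 1

Derivation:
p_1 = 9: count[9] becomes 1
p_2 = 6: count[6] becomes 1
p_3 = 2: count[2] becomes 1
p_4 = 8: count[8] becomes 1
p_5 = 7: count[7] becomes 1
p_6 = 2: count[2] becomes 2
p_7 = 3: count[3] becomes 1
p_8 = 7: count[7] becomes 2
Degrees (1 + count): deg[1]=1+0=1, deg[2]=1+2=3, deg[3]=1+1=2, deg[4]=1+0=1, deg[5]=1+0=1, deg[6]=1+1=2, deg[7]=1+2=3, deg[8]=1+1=2, deg[9]=1+1=2, deg[10]=1+0=1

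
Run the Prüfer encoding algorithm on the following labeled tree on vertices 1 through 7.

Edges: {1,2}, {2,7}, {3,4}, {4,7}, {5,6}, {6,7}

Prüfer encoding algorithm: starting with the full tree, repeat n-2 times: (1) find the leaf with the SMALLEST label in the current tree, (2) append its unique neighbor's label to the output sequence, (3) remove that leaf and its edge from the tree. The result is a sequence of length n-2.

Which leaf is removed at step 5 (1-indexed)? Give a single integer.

Step 1: current leaves = {1,3,5}. Remove leaf 1 (neighbor: 2).
Step 2: current leaves = {2,3,5}. Remove leaf 2 (neighbor: 7).
Step 3: current leaves = {3,5}. Remove leaf 3 (neighbor: 4).
Step 4: current leaves = {4,5}. Remove leaf 4 (neighbor: 7).
Step 5: current leaves = {5,7}. Remove leaf 5 (neighbor: 6).

Answer: 5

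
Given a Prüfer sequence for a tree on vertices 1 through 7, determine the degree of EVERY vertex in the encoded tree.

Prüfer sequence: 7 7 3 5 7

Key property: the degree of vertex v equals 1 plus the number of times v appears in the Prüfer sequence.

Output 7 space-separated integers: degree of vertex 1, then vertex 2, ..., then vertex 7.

p_1 = 7: count[7] becomes 1
p_2 = 7: count[7] becomes 2
p_3 = 3: count[3] becomes 1
p_4 = 5: count[5] becomes 1
p_5 = 7: count[7] becomes 3
Degrees (1 + count): deg[1]=1+0=1, deg[2]=1+0=1, deg[3]=1+1=2, deg[4]=1+0=1, deg[5]=1+1=2, deg[6]=1+0=1, deg[7]=1+3=4

Answer: 1 1 2 1 2 1 4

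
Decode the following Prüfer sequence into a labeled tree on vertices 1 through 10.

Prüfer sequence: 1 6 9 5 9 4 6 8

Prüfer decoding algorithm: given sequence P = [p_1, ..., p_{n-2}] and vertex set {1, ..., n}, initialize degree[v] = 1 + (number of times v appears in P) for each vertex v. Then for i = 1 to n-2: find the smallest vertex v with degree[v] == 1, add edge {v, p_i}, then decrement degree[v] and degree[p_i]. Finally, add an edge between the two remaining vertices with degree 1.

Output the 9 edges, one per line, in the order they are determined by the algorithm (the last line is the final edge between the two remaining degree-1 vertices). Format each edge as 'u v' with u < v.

Answer: 1 2
1 6
3 9
5 7
5 9
4 9
4 6
6 8
8 10

Derivation:
Initial degrees: {1:2, 2:1, 3:1, 4:2, 5:2, 6:3, 7:1, 8:2, 9:3, 10:1}
Step 1: smallest deg-1 vertex = 2, p_1 = 1. Add edge {1,2}. Now deg[2]=0, deg[1]=1.
Step 2: smallest deg-1 vertex = 1, p_2 = 6. Add edge {1,6}. Now deg[1]=0, deg[6]=2.
Step 3: smallest deg-1 vertex = 3, p_3 = 9. Add edge {3,9}. Now deg[3]=0, deg[9]=2.
Step 4: smallest deg-1 vertex = 7, p_4 = 5. Add edge {5,7}. Now deg[7]=0, deg[5]=1.
Step 5: smallest deg-1 vertex = 5, p_5 = 9. Add edge {5,9}. Now deg[5]=0, deg[9]=1.
Step 6: smallest deg-1 vertex = 9, p_6 = 4. Add edge {4,9}. Now deg[9]=0, deg[4]=1.
Step 7: smallest deg-1 vertex = 4, p_7 = 6. Add edge {4,6}. Now deg[4]=0, deg[6]=1.
Step 8: smallest deg-1 vertex = 6, p_8 = 8. Add edge {6,8}. Now deg[6]=0, deg[8]=1.
Final: two remaining deg-1 vertices are 8, 10. Add edge {8,10}.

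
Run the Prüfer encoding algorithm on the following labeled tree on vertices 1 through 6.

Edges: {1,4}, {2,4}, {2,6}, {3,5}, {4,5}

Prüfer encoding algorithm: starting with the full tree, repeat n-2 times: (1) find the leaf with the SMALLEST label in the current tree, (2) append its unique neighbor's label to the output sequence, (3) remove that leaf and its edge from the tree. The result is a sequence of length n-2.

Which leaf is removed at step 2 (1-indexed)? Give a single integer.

Step 1: current leaves = {1,3,6}. Remove leaf 1 (neighbor: 4).
Step 2: current leaves = {3,6}. Remove leaf 3 (neighbor: 5).

Answer: 3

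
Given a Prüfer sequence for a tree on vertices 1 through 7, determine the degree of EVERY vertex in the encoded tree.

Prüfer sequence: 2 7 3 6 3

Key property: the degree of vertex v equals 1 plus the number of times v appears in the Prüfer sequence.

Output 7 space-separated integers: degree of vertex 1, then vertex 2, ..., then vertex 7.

p_1 = 2: count[2] becomes 1
p_2 = 7: count[7] becomes 1
p_3 = 3: count[3] becomes 1
p_4 = 6: count[6] becomes 1
p_5 = 3: count[3] becomes 2
Degrees (1 + count): deg[1]=1+0=1, deg[2]=1+1=2, deg[3]=1+2=3, deg[4]=1+0=1, deg[5]=1+0=1, deg[6]=1+1=2, deg[7]=1+1=2

Answer: 1 2 3 1 1 2 2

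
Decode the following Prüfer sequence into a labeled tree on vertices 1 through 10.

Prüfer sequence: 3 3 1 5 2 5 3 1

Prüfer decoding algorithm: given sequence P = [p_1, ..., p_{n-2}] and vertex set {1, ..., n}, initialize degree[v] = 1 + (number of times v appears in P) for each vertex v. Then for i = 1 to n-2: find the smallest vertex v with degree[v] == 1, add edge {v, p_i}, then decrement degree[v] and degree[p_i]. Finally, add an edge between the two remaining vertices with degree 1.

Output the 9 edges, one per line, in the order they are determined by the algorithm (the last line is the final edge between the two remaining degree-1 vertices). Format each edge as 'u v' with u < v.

Answer: 3 4
3 6
1 7
5 8
2 9
2 5
3 5
1 3
1 10

Derivation:
Initial degrees: {1:3, 2:2, 3:4, 4:1, 5:3, 6:1, 7:1, 8:1, 9:1, 10:1}
Step 1: smallest deg-1 vertex = 4, p_1 = 3. Add edge {3,4}. Now deg[4]=0, deg[3]=3.
Step 2: smallest deg-1 vertex = 6, p_2 = 3. Add edge {3,6}. Now deg[6]=0, deg[3]=2.
Step 3: smallest deg-1 vertex = 7, p_3 = 1. Add edge {1,7}. Now deg[7]=0, deg[1]=2.
Step 4: smallest deg-1 vertex = 8, p_4 = 5. Add edge {5,8}. Now deg[8]=0, deg[5]=2.
Step 5: smallest deg-1 vertex = 9, p_5 = 2. Add edge {2,9}. Now deg[9]=0, deg[2]=1.
Step 6: smallest deg-1 vertex = 2, p_6 = 5. Add edge {2,5}. Now deg[2]=0, deg[5]=1.
Step 7: smallest deg-1 vertex = 5, p_7 = 3. Add edge {3,5}. Now deg[5]=0, deg[3]=1.
Step 8: smallest deg-1 vertex = 3, p_8 = 1. Add edge {1,3}. Now deg[3]=0, deg[1]=1.
Final: two remaining deg-1 vertices are 1, 10. Add edge {1,10}.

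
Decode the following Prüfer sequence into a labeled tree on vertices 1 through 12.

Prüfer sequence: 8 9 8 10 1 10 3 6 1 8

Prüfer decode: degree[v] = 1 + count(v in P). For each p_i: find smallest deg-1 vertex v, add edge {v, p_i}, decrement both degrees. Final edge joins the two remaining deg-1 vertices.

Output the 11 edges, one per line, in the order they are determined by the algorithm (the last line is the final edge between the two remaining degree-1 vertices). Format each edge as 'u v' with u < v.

Initial degrees: {1:3, 2:1, 3:2, 4:1, 5:1, 6:2, 7:1, 8:4, 9:2, 10:3, 11:1, 12:1}
Step 1: smallest deg-1 vertex = 2, p_1 = 8. Add edge {2,8}. Now deg[2]=0, deg[8]=3.
Step 2: smallest deg-1 vertex = 4, p_2 = 9. Add edge {4,9}. Now deg[4]=0, deg[9]=1.
Step 3: smallest deg-1 vertex = 5, p_3 = 8. Add edge {5,8}. Now deg[5]=0, deg[8]=2.
Step 4: smallest deg-1 vertex = 7, p_4 = 10. Add edge {7,10}. Now deg[7]=0, deg[10]=2.
Step 5: smallest deg-1 vertex = 9, p_5 = 1. Add edge {1,9}. Now deg[9]=0, deg[1]=2.
Step 6: smallest deg-1 vertex = 11, p_6 = 10. Add edge {10,11}. Now deg[11]=0, deg[10]=1.
Step 7: smallest deg-1 vertex = 10, p_7 = 3. Add edge {3,10}. Now deg[10]=0, deg[3]=1.
Step 8: smallest deg-1 vertex = 3, p_8 = 6. Add edge {3,6}. Now deg[3]=0, deg[6]=1.
Step 9: smallest deg-1 vertex = 6, p_9 = 1. Add edge {1,6}. Now deg[6]=0, deg[1]=1.
Step 10: smallest deg-1 vertex = 1, p_10 = 8. Add edge {1,8}. Now deg[1]=0, deg[8]=1.
Final: two remaining deg-1 vertices are 8, 12. Add edge {8,12}.

Answer: 2 8
4 9
5 8
7 10
1 9
10 11
3 10
3 6
1 6
1 8
8 12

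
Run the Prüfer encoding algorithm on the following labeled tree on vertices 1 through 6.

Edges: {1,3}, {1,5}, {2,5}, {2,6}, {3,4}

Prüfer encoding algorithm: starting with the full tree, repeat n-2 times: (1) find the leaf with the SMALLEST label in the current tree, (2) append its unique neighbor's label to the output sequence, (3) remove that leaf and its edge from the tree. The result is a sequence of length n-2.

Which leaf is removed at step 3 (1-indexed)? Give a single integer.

Answer: 1

Derivation:
Step 1: current leaves = {4,6}. Remove leaf 4 (neighbor: 3).
Step 2: current leaves = {3,6}. Remove leaf 3 (neighbor: 1).
Step 3: current leaves = {1,6}. Remove leaf 1 (neighbor: 5).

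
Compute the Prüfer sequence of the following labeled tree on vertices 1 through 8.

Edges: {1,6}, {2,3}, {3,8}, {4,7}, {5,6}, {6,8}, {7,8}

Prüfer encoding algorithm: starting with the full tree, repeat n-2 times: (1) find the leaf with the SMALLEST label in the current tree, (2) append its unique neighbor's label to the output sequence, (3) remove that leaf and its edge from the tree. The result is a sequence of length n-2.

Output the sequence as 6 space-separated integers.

Step 1: leaves = {1,2,4,5}. Remove smallest leaf 1, emit neighbor 6.
Step 2: leaves = {2,4,5}. Remove smallest leaf 2, emit neighbor 3.
Step 3: leaves = {3,4,5}. Remove smallest leaf 3, emit neighbor 8.
Step 4: leaves = {4,5}. Remove smallest leaf 4, emit neighbor 7.
Step 5: leaves = {5,7}. Remove smallest leaf 5, emit neighbor 6.
Step 6: leaves = {6,7}. Remove smallest leaf 6, emit neighbor 8.
Done: 2 vertices remain (7, 8). Sequence = [6 3 8 7 6 8]

Answer: 6 3 8 7 6 8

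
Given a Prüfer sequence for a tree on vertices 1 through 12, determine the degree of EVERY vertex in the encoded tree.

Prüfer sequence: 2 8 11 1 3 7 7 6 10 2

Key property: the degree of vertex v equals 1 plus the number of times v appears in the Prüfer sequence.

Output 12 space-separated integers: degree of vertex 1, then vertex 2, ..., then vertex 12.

p_1 = 2: count[2] becomes 1
p_2 = 8: count[8] becomes 1
p_3 = 11: count[11] becomes 1
p_4 = 1: count[1] becomes 1
p_5 = 3: count[3] becomes 1
p_6 = 7: count[7] becomes 1
p_7 = 7: count[7] becomes 2
p_8 = 6: count[6] becomes 1
p_9 = 10: count[10] becomes 1
p_10 = 2: count[2] becomes 2
Degrees (1 + count): deg[1]=1+1=2, deg[2]=1+2=3, deg[3]=1+1=2, deg[4]=1+0=1, deg[5]=1+0=1, deg[6]=1+1=2, deg[7]=1+2=3, deg[8]=1+1=2, deg[9]=1+0=1, deg[10]=1+1=2, deg[11]=1+1=2, deg[12]=1+0=1

Answer: 2 3 2 1 1 2 3 2 1 2 2 1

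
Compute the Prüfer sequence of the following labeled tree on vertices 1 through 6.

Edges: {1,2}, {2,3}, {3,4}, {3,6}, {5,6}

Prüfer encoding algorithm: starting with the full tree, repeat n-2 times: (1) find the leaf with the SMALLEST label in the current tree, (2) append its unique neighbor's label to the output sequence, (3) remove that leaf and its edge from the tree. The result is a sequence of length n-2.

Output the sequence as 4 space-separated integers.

Answer: 2 3 3 6

Derivation:
Step 1: leaves = {1,4,5}. Remove smallest leaf 1, emit neighbor 2.
Step 2: leaves = {2,4,5}. Remove smallest leaf 2, emit neighbor 3.
Step 3: leaves = {4,5}. Remove smallest leaf 4, emit neighbor 3.
Step 4: leaves = {3,5}. Remove smallest leaf 3, emit neighbor 6.
Done: 2 vertices remain (5, 6). Sequence = [2 3 3 6]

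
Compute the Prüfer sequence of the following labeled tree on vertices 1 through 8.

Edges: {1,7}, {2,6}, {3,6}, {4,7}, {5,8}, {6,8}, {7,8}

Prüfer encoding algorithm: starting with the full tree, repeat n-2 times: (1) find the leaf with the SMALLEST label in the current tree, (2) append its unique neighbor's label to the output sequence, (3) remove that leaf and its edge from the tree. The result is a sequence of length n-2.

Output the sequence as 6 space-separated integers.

Answer: 7 6 6 7 8 8

Derivation:
Step 1: leaves = {1,2,3,4,5}. Remove smallest leaf 1, emit neighbor 7.
Step 2: leaves = {2,3,4,5}. Remove smallest leaf 2, emit neighbor 6.
Step 3: leaves = {3,4,5}. Remove smallest leaf 3, emit neighbor 6.
Step 4: leaves = {4,5,6}. Remove smallest leaf 4, emit neighbor 7.
Step 5: leaves = {5,6,7}. Remove smallest leaf 5, emit neighbor 8.
Step 6: leaves = {6,7}. Remove smallest leaf 6, emit neighbor 8.
Done: 2 vertices remain (7, 8). Sequence = [7 6 6 7 8 8]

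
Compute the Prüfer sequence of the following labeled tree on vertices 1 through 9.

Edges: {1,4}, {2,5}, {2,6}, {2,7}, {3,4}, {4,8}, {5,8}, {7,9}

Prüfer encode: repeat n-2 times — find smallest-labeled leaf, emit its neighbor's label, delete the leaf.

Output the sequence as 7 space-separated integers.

Step 1: leaves = {1,3,6,9}. Remove smallest leaf 1, emit neighbor 4.
Step 2: leaves = {3,6,9}. Remove smallest leaf 3, emit neighbor 4.
Step 3: leaves = {4,6,9}. Remove smallest leaf 4, emit neighbor 8.
Step 4: leaves = {6,8,9}. Remove smallest leaf 6, emit neighbor 2.
Step 5: leaves = {8,9}. Remove smallest leaf 8, emit neighbor 5.
Step 6: leaves = {5,9}. Remove smallest leaf 5, emit neighbor 2.
Step 7: leaves = {2,9}. Remove smallest leaf 2, emit neighbor 7.
Done: 2 vertices remain (7, 9). Sequence = [4 4 8 2 5 2 7]

Answer: 4 4 8 2 5 2 7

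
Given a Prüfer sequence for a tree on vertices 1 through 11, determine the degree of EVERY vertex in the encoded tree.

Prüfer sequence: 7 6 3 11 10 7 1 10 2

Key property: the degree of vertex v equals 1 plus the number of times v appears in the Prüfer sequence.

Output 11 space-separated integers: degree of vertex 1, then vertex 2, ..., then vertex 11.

Answer: 2 2 2 1 1 2 3 1 1 3 2

Derivation:
p_1 = 7: count[7] becomes 1
p_2 = 6: count[6] becomes 1
p_3 = 3: count[3] becomes 1
p_4 = 11: count[11] becomes 1
p_5 = 10: count[10] becomes 1
p_6 = 7: count[7] becomes 2
p_7 = 1: count[1] becomes 1
p_8 = 10: count[10] becomes 2
p_9 = 2: count[2] becomes 1
Degrees (1 + count): deg[1]=1+1=2, deg[2]=1+1=2, deg[3]=1+1=2, deg[4]=1+0=1, deg[5]=1+0=1, deg[6]=1+1=2, deg[7]=1+2=3, deg[8]=1+0=1, deg[9]=1+0=1, deg[10]=1+2=3, deg[11]=1+1=2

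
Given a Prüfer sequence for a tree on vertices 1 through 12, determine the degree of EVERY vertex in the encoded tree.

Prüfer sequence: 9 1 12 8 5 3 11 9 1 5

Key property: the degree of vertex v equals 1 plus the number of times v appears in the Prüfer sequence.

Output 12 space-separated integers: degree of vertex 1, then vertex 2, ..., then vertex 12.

Answer: 3 1 2 1 3 1 1 2 3 1 2 2

Derivation:
p_1 = 9: count[9] becomes 1
p_2 = 1: count[1] becomes 1
p_3 = 12: count[12] becomes 1
p_4 = 8: count[8] becomes 1
p_5 = 5: count[5] becomes 1
p_6 = 3: count[3] becomes 1
p_7 = 11: count[11] becomes 1
p_8 = 9: count[9] becomes 2
p_9 = 1: count[1] becomes 2
p_10 = 5: count[5] becomes 2
Degrees (1 + count): deg[1]=1+2=3, deg[2]=1+0=1, deg[3]=1+1=2, deg[4]=1+0=1, deg[5]=1+2=3, deg[6]=1+0=1, deg[7]=1+0=1, deg[8]=1+1=2, deg[9]=1+2=3, deg[10]=1+0=1, deg[11]=1+1=2, deg[12]=1+1=2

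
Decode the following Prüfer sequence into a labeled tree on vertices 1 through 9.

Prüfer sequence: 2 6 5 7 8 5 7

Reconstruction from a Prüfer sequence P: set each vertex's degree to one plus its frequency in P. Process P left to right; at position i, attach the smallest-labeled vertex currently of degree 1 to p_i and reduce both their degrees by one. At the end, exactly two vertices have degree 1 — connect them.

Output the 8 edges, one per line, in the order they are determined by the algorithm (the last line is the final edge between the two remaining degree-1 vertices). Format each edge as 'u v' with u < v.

Initial degrees: {1:1, 2:2, 3:1, 4:1, 5:3, 6:2, 7:3, 8:2, 9:1}
Step 1: smallest deg-1 vertex = 1, p_1 = 2. Add edge {1,2}. Now deg[1]=0, deg[2]=1.
Step 2: smallest deg-1 vertex = 2, p_2 = 6. Add edge {2,6}. Now deg[2]=0, deg[6]=1.
Step 3: smallest deg-1 vertex = 3, p_3 = 5. Add edge {3,5}. Now deg[3]=0, deg[5]=2.
Step 4: smallest deg-1 vertex = 4, p_4 = 7. Add edge {4,7}. Now deg[4]=0, deg[7]=2.
Step 5: smallest deg-1 vertex = 6, p_5 = 8. Add edge {6,8}. Now deg[6]=0, deg[8]=1.
Step 6: smallest deg-1 vertex = 8, p_6 = 5. Add edge {5,8}. Now deg[8]=0, deg[5]=1.
Step 7: smallest deg-1 vertex = 5, p_7 = 7. Add edge {5,7}. Now deg[5]=0, deg[7]=1.
Final: two remaining deg-1 vertices are 7, 9. Add edge {7,9}.

Answer: 1 2
2 6
3 5
4 7
6 8
5 8
5 7
7 9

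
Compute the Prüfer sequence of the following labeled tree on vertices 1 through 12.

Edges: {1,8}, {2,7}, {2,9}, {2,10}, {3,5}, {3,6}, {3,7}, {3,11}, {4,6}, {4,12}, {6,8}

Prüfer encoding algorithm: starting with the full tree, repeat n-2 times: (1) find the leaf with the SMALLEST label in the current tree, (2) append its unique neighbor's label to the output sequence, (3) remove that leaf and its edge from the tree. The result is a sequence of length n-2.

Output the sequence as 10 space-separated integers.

Answer: 8 3 6 2 2 7 3 3 6 4

Derivation:
Step 1: leaves = {1,5,9,10,11,12}. Remove smallest leaf 1, emit neighbor 8.
Step 2: leaves = {5,8,9,10,11,12}. Remove smallest leaf 5, emit neighbor 3.
Step 3: leaves = {8,9,10,11,12}. Remove smallest leaf 8, emit neighbor 6.
Step 4: leaves = {9,10,11,12}. Remove smallest leaf 9, emit neighbor 2.
Step 5: leaves = {10,11,12}. Remove smallest leaf 10, emit neighbor 2.
Step 6: leaves = {2,11,12}. Remove smallest leaf 2, emit neighbor 7.
Step 7: leaves = {7,11,12}. Remove smallest leaf 7, emit neighbor 3.
Step 8: leaves = {11,12}. Remove smallest leaf 11, emit neighbor 3.
Step 9: leaves = {3,12}. Remove smallest leaf 3, emit neighbor 6.
Step 10: leaves = {6,12}. Remove smallest leaf 6, emit neighbor 4.
Done: 2 vertices remain (4, 12). Sequence = [8 3 6 2 2 7 3 3 6 4]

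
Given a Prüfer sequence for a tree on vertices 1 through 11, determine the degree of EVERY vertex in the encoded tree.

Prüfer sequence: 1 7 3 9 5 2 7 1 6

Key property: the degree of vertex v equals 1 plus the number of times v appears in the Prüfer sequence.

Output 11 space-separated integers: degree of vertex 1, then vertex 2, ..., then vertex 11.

p_1 = 1: count[1] becomes 1
p_2 = 7: count[7] becomes 1
p_3 = 3: count[3] becomes 1
p_4 = 9: count[9] becomes 1
p_5 = 5: count[5] becomes 1
p_6 = 2: count[2] becomes 1
p_7 = 7: count[7] becomes 2
p_8 = 1: count[1] becomes 2
p_9 = 6: count[6] becomes 1
Degrees (1 + count): deg[1]=1+2=3, deg[2]=1+1=2, deg[3]=1+1=2, deg[4]=1+0=1, deg[5]=1+1=2, deg[6]=1+1=2, deg[7]=1+2=3, deg[8]=1+0=1, deg[9]=1+1=2, deg[10]=1+0=1, deg[11]=1+0=1

Answer: 3 2 2 1 2 2 3 1 2 1 1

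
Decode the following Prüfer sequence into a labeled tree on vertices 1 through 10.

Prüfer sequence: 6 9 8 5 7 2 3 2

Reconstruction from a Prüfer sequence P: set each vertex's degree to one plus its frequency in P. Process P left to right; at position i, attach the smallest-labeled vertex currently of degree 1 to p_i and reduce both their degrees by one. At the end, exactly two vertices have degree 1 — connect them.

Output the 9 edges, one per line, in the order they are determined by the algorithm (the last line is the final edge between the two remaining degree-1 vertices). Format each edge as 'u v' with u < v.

Answer: 1 6
4 9
6 8
5 8
5 7
2 7
3 9
2 3
2 10

Derivation:
Initial degrees: {1:1, 2:3, 3:2, 4:1, 5:2, 6:2, 7:2, 8:2, 9:2, 10:1}
Step 1: smallest deg-1 vertex = 1, p_1 = 6. Add edge {1,6}. Now deg[1]=0, deg[6]=1.
Step 2: smallest deg-1 vertex = 4, p_2 = 9. Add edge {4,9}. Now deg[4]=0, deg[9]=1.
Step 3: smallest deg-1 vertex = 6, p_3 = 8. Add edge {6,8}. Now deg[6]=0, deg[8]=1.
Step 4: smallest deg-1 vertex = 8, p_4 = 5. Add edge {5,8}. Now deg[8]=0, deg[5]=1.
Step 5: smallest deg-1 vertex = 5, p_5 = 7. Add edge {5,7}. Now deg[5]=0, deg[7]=1.
Step 6: smallest deg-1 vertex = 7, p_6 = 2. Add edge {2,7}. Now deg[7]=0, deg[2]=2.
Step 7: smallest deg-1 vertex = 9, p_7 = 3. Add edge {3,9}. Now deg[9]=0, deg[3]=1.
Step 8: smallest deg-1 vertex = 3, p_8 = 2. Add edge {2,3}. Now deg[3]=0, deg[2]=1.
Final: two remaining deg-1 vertices are 2, 10. Add edge {2,10}.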